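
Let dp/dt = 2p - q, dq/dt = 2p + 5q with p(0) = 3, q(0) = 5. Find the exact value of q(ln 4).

3392

A = [[2,-1],[2,5]]; eigenvalues λ = 3, 4.
Eigenvectors: (1,-1) for λ=3, (-1,2) for λ=4.
From the initial condition, c_1 = 11, c_2 = 8.
q(ln 4) = (11)(4^3)(-1) + (8)(4^4)(2) = 3392.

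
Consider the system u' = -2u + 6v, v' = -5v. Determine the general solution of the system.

Coefficient matrix A = [[-2, 6], [0, -5]].
Characteristic polynomial det(A - λI) = λ^2 + 7λ + 10 = 0.
Eigenvalues λ = -5, -2.
For λ=-5: (A-λI) row 1 is [3, 6], so an eigenvector is (-2, 1).
For λ=-2: (A-λI) row 1 is [0, 6], so an eigenvector is (-1, 0).
General solution: c_1e^(-5t)(-2,1) + c_2e^(-2t)(-1,0).

u(t) = -2c_1e^(-5t) - c_2e^(-2t), v(t) = c_1e^(-5t)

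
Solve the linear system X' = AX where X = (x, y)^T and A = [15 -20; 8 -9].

Coefficient matrix A = [[15, -20], [8, -9]].
Characteristic polynomial det(A - λI) = λ^2 - 6λ + 25 = 0.
Eigenvalues λ = 3 ± 4i (complex conjugate pair).
For λ=3+4i: an eigenvector is (1,1) - i(-2,-1) = (1 + 2i, 1 + i).
A real fundamental pair from Re and Im of e^((3+4i)t)v: X_1 = e^(3t)(cos(4t)·(1,1) + sin(4t)·(-2,-1)), X_2 = e^(3t)(sin(4t)·(1,1) - cos(4t)·(-2,-1)).
General solution: C_1X_1 + C_2X_2.

x(t) = -2C_1e^(3t)sin(4t) + C_1e^(3t)cos(4t) + C_2e^(3t)sin(4t) + 2C_2e^(3t)cos(4t), y(t) = -C_1e^(3t)sin(4t) + C_1e^(3t)cos(4t) + C_2e^(3t)sin(4t) + C_2e^(3t)cos(4t)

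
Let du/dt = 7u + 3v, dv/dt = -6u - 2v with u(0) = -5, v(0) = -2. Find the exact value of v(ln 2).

164

A = [[7,3],[-6,-2]]; eigenvalues λ = 1, 4.
Eigenvectors: (-1,2) for λ=1, (-1,1) for λ=4.
From the initial condition, c_1 = -7, c_2 = 12.
v(ln 2) = (-7)(2^1)(2) + (12)(2^4)(1) = 164.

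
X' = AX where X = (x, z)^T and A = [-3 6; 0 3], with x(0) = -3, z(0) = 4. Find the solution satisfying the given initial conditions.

x(t) = 4e^(3t) - 7e^(-3t), z(t) = 4e^(3t)

Coefficient matrix A = [[-3, 6], [0, 3]].
Characteristic polynomial det(A - λI) = λ^2 - 9 = 0.
Eigenvalues λ = -3, 3.
For λ=-3: (A-λI) row 1 is [0, 6], so an eigenvector is (-1, 0).
For λ=3: (A-λI) row 1 is [-6, 6], so an eigenvector is (1, 1).
General solution: c_1e^(-3t)(-1,0) + c_2e^(3t)(1,1).
Applying x(0)=-3, z(0)=4 gives c_1=7, c_2=4.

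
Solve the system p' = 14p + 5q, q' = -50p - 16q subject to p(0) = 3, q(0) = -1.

p(t) = 8e^(-t)sin(5t) + 3e^(-t)cos(5t), q(t) = -27e^(-t)sin(5t) - e^(-t)cos(5t)

Coefficient matrix A = [[14, 5], [-50, -16]].
Characteristic polynomial det(A - λI) = λ^2 + 2λ + 26 = 0.
Eigenvalues λ = -1 ± 5i (complex conjugate pair).
For λ=-1+5i: an eigenvector is (0,1) - i(1,-3) = (0 - i, 1 + 3i).
A real fundamental pair from Re and Im of e^((-1+5i)t)v: X_1 = e^(-t)(cos(5t)·(0,1) + sin(5t)·(1,-3)), X_2 = e^(-t)(sin(5t)·(0,1) - cos(5t)·(1,-3)).
General solution: K_1X_1 + K_2X_2.
Applying p(0)=3, q(0)=-1 gives K_1=8, K_2=-3.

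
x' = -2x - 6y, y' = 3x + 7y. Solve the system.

x(t) = K_1e^(4t) - 2K_2e^(t), y(t) = -K_1e^(4t) + K_2e^(t)

Coefficient matrix A = [[-2, -6], [3, 7]].
Characteristic polynomial det(A - λI) = λ^2 - 5λ + 4 = 0.
Eigenvalues λ = 4, 1.
For λ=4: (A-λI) row 1 is [-6, -6], so an eigenvector is (1, -1).
For λ=1: (A-λI) row 1 is [-3, -6], so an eigenvector is (-2, 1).
General solution: K_1e^(4t)(1,-1) + K_2e^(t)(-2,1).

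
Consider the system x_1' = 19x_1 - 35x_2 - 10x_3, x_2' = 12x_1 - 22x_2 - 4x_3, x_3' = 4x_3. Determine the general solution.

x_1(t) = -7c_1e^(-t) - 4c_2e^(4t) - 5c_3e^(-2t), x_2(t) = -4c_1e^(-t) - 2c_2e^(4t) - 3c_3e^(-2t), x_3(t) = c_2e^(4t)

Coefficient matrix A = [[19, -35, -10], [12, -22, -4], [0, 0, 4]].
det(A - λI) = 0 gives eigenvalues λ = -1, 4, -2.
For λ=-1: eigenvector (-7,-4,0).
For λ=4: eigenvector (-4,-2,1).
For λ=-2: eigenvector (-5,-3,0).
General solution: c_1e^(-t)(-7,-4,0) + c_2e^(4t)(-4,-2,1) + c_3e^(-2t)(-5,-3,0).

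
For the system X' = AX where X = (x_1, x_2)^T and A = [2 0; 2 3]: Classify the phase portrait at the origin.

A = [[2,0],[2,3]]; det(A-λI) = λ^2 - 5λ + 6.
λ = 2, 3: both positive.

unstable node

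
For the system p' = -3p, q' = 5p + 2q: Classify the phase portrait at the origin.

A = [[-3,0],[5,2]]; det(A-λI) = λ^2 + λ - 6.
λ = 2, -3: opposite signs.

saddle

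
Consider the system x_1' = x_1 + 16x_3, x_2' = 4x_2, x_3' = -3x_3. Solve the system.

x_1(t) = C_1e^(t) - 4C_3e^(-3t), x_2(t) = C_2e^(4t), x_3(t) = C_3e^(-3t)

Coefficient matrix A = [[1, 0, 16], [0, 4, 0], [0, 0, -3]].
det(A - λI) = 0 gives eigenvalues λ = 1, 4, -3.
For λ=1: eigenvector (1,0,0).
For λ=4: eigenvector (0,1,0).
For λ=-3: eigenvector (-4,0,1).
General solution: C_1e^(t)(1,0,0) + C_2e^(4t)(0,1,0) + C_3e^(-3t)(-4,0,1).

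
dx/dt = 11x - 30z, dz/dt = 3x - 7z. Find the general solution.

x(t) = K_1e^(2t)sin(3t) - 3K_1e^(2t)cos(3t) - 3K_2e^(2t)sin(3t) - K_2e^(2t)cos(3t), z(t) = -K_1e^(2t)cos(3t) - K_2e^(2t)sin(3t)

Coefficient matrix A = [[11, -30], [3, -7]].
Characteristic polynomial det(A - λI) = λ^2 - 4λ + 13 = 0.
Eigenvalues λ = 2 ± 3i (complex conjugate pair).
For λ=2+3i: an eigenvector is (-3,-1) - i(1,0) = (-3 - i, -1).
A real fundamental pair from Re and Im of e^((2+3i)t)v: X_1 = e^(2t)(cos(3t)·(-3,-1) + sin(3t)·(1,0)), X_2 = e^(2t)(sin(3t)·(-3,-1) - cos(3t)·(1,0)).
General solution: K_1X_1 + K_2X_2.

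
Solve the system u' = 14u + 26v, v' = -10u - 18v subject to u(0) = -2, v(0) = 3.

u(t) = 23e^(-2t)sin(2t) - 2e^(-2t)cos(2t), v(t) = -14e^(-2t)sin(2t) + 3e^(-2t)cos(2t)

Coefficient matrix A = [[14, 26], [-10, -18]].
Characteristic polynomial det(A - λI) = λ^2 + 4λ + 8 = 0.
Eigenvalues λ = -2 ± 2i (complex conjugate pair).
For λ=-2+2i: an eigenvector is (-2,1) - i(-3,2) = (-2 + 3i, 1 - 2i).
A real fundamental pair from Re and Im of e^((-2+2i)t)v: X_1 = e^(-2t)(cos(2t)·(-2,1) + sin(2t)·(-3,2)), X_2 = e^(-2t)(sin(2t)·(-2,1) - cos(2t)·(-3,2)).
General solution: C_1X_1 + C_2X_2.
Applying u(0)=-2, v(0)=3 gives C_1=-5, C_2=-4.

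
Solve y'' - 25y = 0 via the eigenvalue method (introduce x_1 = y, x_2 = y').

y(t) = C_1e^(5t) + C_2e^(-5t)

Let x_1 = y, x_2 = y'. Then x_1' = x_2 and x_2' = 25x_1.
A = [[0,1],[25,0]]; det(A-λI) = λ^2 - 25.
Eigenvalues λ = 5, -5 with eigenvectors (1,5), (1,-5).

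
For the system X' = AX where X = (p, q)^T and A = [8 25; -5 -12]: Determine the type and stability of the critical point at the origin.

stable spiral

A = [[8,25],[-5,-12]]; det(A-λI) = λ^2 + 4λ + 29.
λ = -2 ± 5i: negative real part.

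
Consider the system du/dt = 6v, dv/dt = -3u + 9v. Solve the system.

Coefficient matrix A = [[0, 6], [-3, 9]].
Characteristic polynomial det(A - λI) = λ^2 - 9λ + 18 = 0.
Eigenvalues λ = 3, 6.
For λ=3: (A-λI) row 1 is [-3, 6], so an eigenvector is (2, 1).
For λ=6: (A-λI) row 1 is [-6, 6], so an eigenvector is (1, 1).
General solution: K_1e^(3t)(2,1) + K_2e^(6t)(1,1).

u(t) = 2K_1e^(3t) + K_2e^(6t), v(t) = K_1e^(3t) + K_2e^(6t)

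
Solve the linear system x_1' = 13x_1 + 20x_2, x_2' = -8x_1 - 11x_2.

Coefficient matrix A = [[13, 20], [-8, -11]].
Characteristic polynomial det(A - λI) = λ^2 - 2λ + 17 = 0.
Eigenvalues λ = 1 ± 4i (complex conjugate pair).
For λ=1+4i: an eigenvector is (1,-1) - i(-2,1) = (1 + 2i, -1 - i).
A real fundamental pair from Re and Im of e^((1+4i)t)v: X_1 = e^(t)(cos(4t)·(1,-1) + sin(4t)·(-2,1)), X_2 = e^(t)(sin(4t)·(1,-1) - cos(4t)·(-2,1)).
General solution: K_1X_1 + K_2X_2.

x_1(t) = -2K_1e^(t)sin(4t) + K_1e^(t)cos(4t) + K_2e^(t)sin(4t) + 2K_2e^(t)cos(4t), x_2(t) = K_1e^(t)sin(4t) - K_1e^(t)cos(4t) - K_2e^(t)sin(4t) - K_2e^(t)cos(4t)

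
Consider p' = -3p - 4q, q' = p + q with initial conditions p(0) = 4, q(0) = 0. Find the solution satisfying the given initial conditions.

Coefficient matrix A = [[-3, -4], [1, 1]].
Characteristic polynomial det(A - λI) = λ^2 + 2λ + 1 = 0.
Single eigenvalue λ = -1 with algebraic multiplicity 2.
Eigenvector v = (-2,1); generalized eigenvector w with (A-λI)w=v is (1,0).
General solution: e^(-t)[K_1·v + K_2·(t·v + w)].
Applying p(0)=4, q(0)=0 gives K_1=0, K_2=4.

p(t) = -8te^(-t) + 4e^(-t), q(t) = 4te^(-t)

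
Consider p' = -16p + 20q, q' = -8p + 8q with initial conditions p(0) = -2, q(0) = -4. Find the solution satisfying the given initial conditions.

Coefficient matrix A = [[-16, 20], [-8, 8]].
Characteristic polynomial det(A - λI) = λ^2 + 8λ + 32 = 0.
Eigenvalues λ = -4 ± 4i (complex conjugate pair).
For λ=-4+4i: an eigenvector is (1,1) - i(2,1) = (1 - 2i, 1 - i).
A real fundamental pair from Re and Im of e^((-4+4i)t)v: X_1 = e^(-4t)(cos(4t)·(1,1) + sin(4t)·(2,1)), X_2 = e^(-4t)(sin(4t)·(1,1) - cos(4t)·(2,1)).
General solution: C_1X_1 + C_2X_2.
Applying p(0)=-2, q(0)=-4 gives C_1=-6, C_2=-2.

p(t) = -14e^(-4t)sin(4t) - 2e^(-4t)cos(4t), q(t) = -8e^(-4t)sin(4t) - 4e^(-4t)cos(4t)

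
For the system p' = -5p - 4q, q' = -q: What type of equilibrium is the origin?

A = [[-5,-4],[0,-1]]; det(A-λI) = λ^2 + 6λ + 5.
λ = -1, -5: both negative.

stable node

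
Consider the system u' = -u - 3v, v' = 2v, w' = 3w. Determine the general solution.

u(t) = C_1e^(-t) - C_2e^(2t), v(t) = C_2e^(2t), w(t) = C_3e^(3t)

Coefficient matrix A = [[-1, -3, 0], [0, 2, 0], [0, 0, 3]].
det(A - λI) = 0 gives eigenvalues λ = -1, 2, 3.
For λ=-1: eigenvector (1,0,0).
For λ=2: eigenvector (-1,1,0).
For λ=3: eigenvector (0,0,1).
General solution: C_1e^(-t)(1,0,0) + C_2e^(2t)(-1,1,0) + C_3e^(3t)(0,0,1).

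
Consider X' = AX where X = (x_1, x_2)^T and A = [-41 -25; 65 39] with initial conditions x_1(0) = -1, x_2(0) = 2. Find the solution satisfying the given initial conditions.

x_1(t) = -2e^(-t)sin(5t) - e^(-t)cos(5t), x_2(t) = 3e^(-t)sin(5t) + 2e^(-t)cos(5t)

Coefficient matrix A = [[-41, -25], [65, 39]].
Characteristic polynomial det(A - λI) = λ^2 + 2λ + 26 = 0.
Eigenvalues λ = -1 ± 5i (complex conjugate pair).
For λ=-1+5i: an eigenvector is (-2,3) - i(1,-2) = (-2 - i, 3 + 2i).
A real fundamental pair from Re and Im of e^((-1+5i)t)v: X_1 = e^(-t)(cos(5t)·(-2,3) + sin(5t)·(1,-2)), X_2 = e^(-t)(sin(5t)·(-2,3) - cos(5t)·(1,-2)).
General solution: c_1X_1 + c_2X_2.
Applying x_1(0)=-1, x_2(0)=2 gives c_1=0, c_2=1.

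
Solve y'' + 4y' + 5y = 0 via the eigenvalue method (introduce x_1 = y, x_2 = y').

Let x_1 = y, x_2 = y'. Then x_1' = x_2 and x_2' = -5x_1 - 4x_2.
A = [[0,1],[-5,-4]]; det(A-λI) = λ^2 + 4λ + 5.
Eigenvalues λ = -2 ± i.

y(t) = C_1e^(-2t)cos(t) + C_2e^(-2t)sin(t)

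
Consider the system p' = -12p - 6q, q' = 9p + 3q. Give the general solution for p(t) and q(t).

p(t) = 2K_1e^(-3t) + K_2e^(-6t), q(t) = -3K_1e^(-3t) - K_2e^(-6t)

Coefficient matrix A = [[-12, -6], [9, 3]].
Characteristic polynomial det(A - λI) = λ^2 + 9λ + 18 = 0.
Eigenvalues λ = -3, -6.
For λ=-3: (A-λI) row 1 is [-9, -6], so an eigenvector is (2, -3).
For λ=-6: (A-λI) row 1 is [-6, -6], so an eigenvector is (1, -1).
General solution: K_1e^(-3t)(2,-3) + K_2e^(-6t)(1,-1).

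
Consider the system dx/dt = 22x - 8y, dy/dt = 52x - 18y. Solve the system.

x(t) = C_1e^(2t)sin(4t) + C_1e^(2t)cos(4t) + C_2e^(2t)sin(4t) - C_2e^(2t)cos(4t), y(t) = 3C_1e^(2t)sin(4t) + 2C_1e^(2t)cos(4t) + 2C_2e^(2t)sin(4t) - 3C_2e^(2t)cos(4t)

Coefficient matrix A = [[22, -8], [52, -18]].
Characteristic polynomial det(A - λI) = λ^2 - 4λ + 20 = 0.
Eigenvalues λ = 2 ± 4i (complex conjugate pair).
For λ=2+4i: an eigenvector is (1,2) - i(1,3) = (1 - i, 2 - 3i).
A real fundamental pair from Re and Im of e^((2+4i)t)v: X_1 = e^(2t)(cos(4t)·(1,2) + sin(4t)·(1,3)), X_2 = e^(2t)(sin(4t)·(1,2) - cos(4t)·(1,3)).
General solution: C_1X_1 + C_2X_2.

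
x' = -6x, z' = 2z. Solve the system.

Coefficient matrix A = [[-6, 0], [0, 2]].
Characteristic polynomial det(A - λI) = λ^2 + 4λ - 12 = 0.
Eigenvalues λ = 2, -6.
For λ=2: (A-λI) row 1 is [-8, 0], so an eigenvector is (0, -1).
For λ=-6: (A-λI) row 2 is [0, 8], so an eigenvector is (1, 0).
General solution: C_1e^(2t)(0,-1) + C_2e^(-6t)(1,0).

x(t) = C_2e^(-6t), z(t) = -C_1e^(2t)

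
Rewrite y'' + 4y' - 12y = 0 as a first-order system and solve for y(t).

y(t) = K_1e^(-6t) + K_2e^(2t)

Let x_1 = y, x_2 = y'. Then x_1' = x_2 and x_2' = 12x_1 - 4x_2.
A = [[0,1],[12,-4]]; det(A-λI) = λ^2 + 4λ - 12.
Eigenvalues λ = -6, 2 with eigenvectors (1,-6), (1,2).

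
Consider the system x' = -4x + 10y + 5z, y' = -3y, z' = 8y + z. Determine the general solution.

Coefficient matrix A = [[-4, 10, 5], [0, -3, 0], [0, 8, 1]].
det(A - λI) = 0 gives eigenvalues λ = -4, -3, 1.
For λ=-4: eigenvector (1,0,0).
For λ=-3: eigenvector (0,1,-2).
For λ=1: eigenvector (1,0,1).
General solution: c_1e^(-4t)(1,0,0) + c_2e^(-3t)(0,1,-2) + c_3e^(t)(1,0,1).

x(t) = c_1e^(-4t) + c_3e^(t), y(t) = c_2e^(-3t), z(t) = -2c_2e^(-3t) + c_3e^(t)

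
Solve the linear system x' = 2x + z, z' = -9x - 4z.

Coefficient matrix A = [[2, 1], [-9, -4]].
Characteristic polynomial det(A - λI) = λ^2 + 2λ + 1 = 0.
Single eigenvalue λ = -1 with algebraic multiplicity 2.
Eigenvector v = (-1,3); generalized eigenvector w with (A-λI)w=v is (-1,2).
General solution: e^(-t)[C_1·v + C_2·(t·v + w)].

x(t) = -C_1e^(-t) - C_2te^(-t) - C_2e^(-t), z(t) = 3C_1e^(-t) + 3C_2te^(-t) + 2C_2e^(-t)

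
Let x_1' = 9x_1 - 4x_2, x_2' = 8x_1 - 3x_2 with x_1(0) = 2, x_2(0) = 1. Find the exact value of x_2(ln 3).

A = [[9,-4],[8,-3]]; eigenvalues λ = 5, 1.
Eigenvectors: (1,1) for λ=5, (-1,-2) for λ=1.
From the initial condition, c_1 = 3, c_2 = 1.
x_2(ln 3) = (3)(3^5)(1) + (1)(3^1)(-2) = 723.

723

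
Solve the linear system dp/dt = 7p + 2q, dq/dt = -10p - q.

Coefficient matrix A = [[7, 2], [-10, -1]].
Characteristic polynomial det(A - λI) = λ^2 - 6λ + 13 = 0.
Eigenvalues λ = 3 ± 2i (complex conjugate pair).
For λ=3+2i: an eigenvector is (0,-1) - i(-1,2) = (0 + i, -1 - 2i).
A real fundamental pair from Re and Im of e^((3+2i)t)v: X_1 = e^(3t)(cos(2t)·(0,-1) + sin(2t)·(-1,2)), X_2 = e^(3t)(sin(2t)·(0,-1) - cos(2t)·(-1,2)).
General solution: c_1X_1 + c_2X_2.

p(t) = -c_1e^(3t)sin(2t) + c_2e^(3t)cos(2t), q(t) = 2c_1e^(3t)sin(2t) - c_1e^(3t)cos(2t) - c_2e^(3t)sin(2t) - 2c_2e^(3t)cos(2t)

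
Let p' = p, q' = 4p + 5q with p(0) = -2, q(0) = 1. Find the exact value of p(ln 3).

A = [[1,0],[4,5]]; eigenvalues λ = 5, 1.
Eigenvectors: (0,1) for λ=5, (1,-1) for λ=1.
From the initial condition, c_1 = -1, c_2 = -2.
p(ln 3) = (-1)(3^5)(0) + (-2)(3^1)(1) = -6.

-6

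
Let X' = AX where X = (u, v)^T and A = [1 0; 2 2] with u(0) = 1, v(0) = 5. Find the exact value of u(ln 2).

2

A = [[1,0],[2,2]]; eigenvalues λ = 2, 1.
Eigenvectors: (0,-1) for λ=2, (-1,2) for λ=1.
From the initial condition, c_1 = -7, c_2 = -1.
u(ln 2) = (-7)(2^2)(0) + (-1)(2^1)(-1) = 2.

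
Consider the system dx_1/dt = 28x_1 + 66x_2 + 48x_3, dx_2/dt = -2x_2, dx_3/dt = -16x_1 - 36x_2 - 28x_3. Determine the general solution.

x_1(t) = C_1e^(-2t) - 3C_2e^(-4t) - 2C_3e^(4t), x_2(t) = C_1e^(-2t), x_3(t) = -2C_1e^(-2t) + 2C_2e^(-4t) + C_3e^(4t)

Coefficient matrix A = [[28, 66, 48], [0, -2, 0], [-16, -36, -28]].
det(A - λI) = 0 gives eigenvalues λ = -2, -4, 4.
For λ=-2: eigenvector (1,1,-2).
For λ=-4: eigenvector (-3,0,2).
For λ=4: eigenvector (-2,0,1).
General solution: C_1e^(-2t)(1,1,-2) + C_2e^(-4t)(-3,0,2) + C_3e^(4t)(-2,0,1).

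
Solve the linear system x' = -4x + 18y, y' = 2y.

x(t) = 3c_1e^(2t) + c_2e^(-4t), y(t) = c_1e^(2t)

Coefficient matrix A = [[-4, 18], [0, 2]].
Characteristic polynomial det(A - λI) = λ^2 + 2λ - 8 = 0.
Eigenvalues λ = 2, -4.
For λ=2: (A-λI) row 1 is [-6, 18], so an eigenvector is (3, 1).
For λ=-4: (A-λI) row 1 is [0, 18], so an eigenvector is (1, 0).
General solution: c_1e^(2t)(3,1) + c_2e^(-4t)(1,0).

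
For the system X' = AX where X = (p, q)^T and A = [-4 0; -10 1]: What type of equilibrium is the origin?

saddle

A = [[-4,0],[-10,1]]; det(A-λI) = λ^2 + 3λ - 4.
λ = -4, 1: opposite signs.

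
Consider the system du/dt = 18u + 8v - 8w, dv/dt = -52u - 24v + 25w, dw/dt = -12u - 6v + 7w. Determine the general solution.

u(t) = c_1e^(2t) - 2c_2e^(-2t), v(t) = -2c_1e^(2t) + 7c_2e^(-2t) + c_3e^(t), w(t) = 2c_2e^(-2t) + c_3e^(t)

Coefficient matrix A = [[18, 8, -8], [-52, -24, 25], [-12, -6, 7]].
det(A - λI) = 0 gives eigenvalues λ = 2, -2, 1.
For λ=2: eigenvector (1,-2,0).
For λ=-2: eigenvector (-2,7,2).
For λ=1: eigenvector (0,1,1).
General solution: c_1e^(2t)(1,-2,0) + c_2e^(-2t)(-2,7,2) + c_3e^(t)(0,1,1).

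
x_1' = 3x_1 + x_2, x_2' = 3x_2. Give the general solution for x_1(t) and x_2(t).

x_1(t) = -C_1e^(3t) - C_2te^(3t) - 3C_2e^(3t), x_2(t) = -C_2e^(3t)

Coefficient matrix A = [[3, 1], [0, 3]].
Characteristic polynomial det(A - λI) = λ^2 - 6λ + 9 = 0.
Single eigenvalue λ = 3 with algebraic multiplicity 2.
Eigenvector v = (-1,0); generalized eigenvector w with (A-λI)w=v is (-3,-1).
General solution: e^(3t)[C_1·v + C_2·(t·v + w)].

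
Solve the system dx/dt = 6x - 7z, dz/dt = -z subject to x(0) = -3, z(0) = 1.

Coefficient matrix A = [[6, -7], [0, -1]].
Characteristic polynomial det(A - λI) = λ^2 - 5λ - 6 = 0.
Eigenvalues λ = 6, -1.
For λ=6: (A-λI) row 1 is [0, -7], so an eigenvector is (1, 0).
For λ=-1: (A-λI) row 1 is [7, -7], so an eigenvector is (-1, -1).
General solution: c_1e^(6t)(1,0) + c_2e^(-t)(-1,-1).
Applying x(0)=-3, z(0)=1 gives c_1=-4, c_2=-1.

x(t) = -4e^(6t) + e^(-t), z(t) = e^(-t)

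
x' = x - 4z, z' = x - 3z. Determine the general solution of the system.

x(t) = 2c_1e^(-t) + 2c_2te^(-t) - 3c_2e^(-t), z(t) = c_1e^(-t) + c_2te^(-t) - 2c_2e^(-t)

Coefficient matrix A = [[1, -4], [1, -3]].
Characteristic polynomial det(A - λI) = λ^2 + 2λ + 1 = 0.
Single eigenvalue λ = -1 with algebraic multiplicity 2.
Eigenvector v = (2,1); generalized eigenvector w with (A-λI)w=v is (-3,-2).
General solution: e^(-t)[c_1·v + c_2·(t·v + w)].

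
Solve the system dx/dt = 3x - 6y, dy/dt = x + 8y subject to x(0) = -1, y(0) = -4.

Coefficient matrix A = [[3, -6], [1, 8]].
Characteristic polynomial det(A - λI) = λ^2 - 11λ + 30 = 0.
Eigenvalues λ = 6, 5.
For λ=6: (A-λI) row 1 is [-3, -6], so an eigenvector is (2, -1).
For λ=5: (A-λI) row 1 is [-2, -6], so an eigenvector is (-3, 1).
General solution: K_1e^(6t)(2,-1) + K_2e^(5t)(-3,1).
Applying x(0)=-1, y(0)=-4 gives K_1=13, K_2=9.

x(t) = 26e^(6t) - 27e^(5t), y(t) = -13e^(6t) + 9e^(5t)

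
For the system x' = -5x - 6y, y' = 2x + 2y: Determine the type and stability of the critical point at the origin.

A = [[-5,-6],[2,2]]; det(A-λI) = λ^2 + 3λ + 2.
λ = -1, -2: both negative.

stable node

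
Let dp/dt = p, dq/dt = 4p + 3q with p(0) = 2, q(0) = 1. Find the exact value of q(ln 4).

A = [[1,0],[4,3]]; eigenvalues λ = 3, 1.
Eigenvectors: (0,-1) for λ=3, (-1,2) for λ=1.
From the initial condition, c_1 = -5, c_2 = -2.
q(ln 4) = (-5)(4^3)(-1) + (-2)(4^1)(2) = 304.

304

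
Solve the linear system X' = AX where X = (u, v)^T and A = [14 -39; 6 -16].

u(t) = -3C_1e^(-t)sin(3t) + 2C_1e^(-t)cos(3t) + 2C_2e^(-t)sin(3t) + 3C_2e^(-t)cos(3t), v(t) = -C_1e^(-t)sin(3t) + C_1e^(-t)cos(3t) + C_2e^(-t)sin(3t) + C_2e^(-t)cos(3t)

Coefficient matrix A = [[14, -39], [6, -16]].
Characteristic polynomial det(A - λI) = λ^2 + 2λ + 10 = 0.
Eigenvalues λ = -1 ± 3i (complex conjugate pair).
For λ=-1+3i: an eigenvector is (2,1) - i(-3,-1) = (2 + 3i, 1 + i).
A real fundamental pair from Re and Im of e^((-1+3i)t)v: X_1 = e^(-t)(cos(3t)·(2,1) + sin(3t)·(-3,-1)), X_2 = e^(-t)(sin(3t)·(2,1) - cos(3t)·(-3,-1)).
General solution: C_1X_1 + C_2X_2.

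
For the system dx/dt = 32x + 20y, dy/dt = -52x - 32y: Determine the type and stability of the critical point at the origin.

A = [[32,20],[-52,-32]]; det(A-λI) = λ^2 + 16.
λ = 0 ± 4i: zero real part.

center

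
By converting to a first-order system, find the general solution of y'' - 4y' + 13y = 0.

y(t) = c_1e^(2t)cos(3t) + c_2e^(2t)sin(3t)

Let x_1 = y, x_2 = y'. Then x_1' = x_2 and x_2' = -13x_1 + 4x_2.
A = [[0,1],[-13,4]]; det(A-λI) = λ^2 - 4λ + 13.
Eigenvalues λ = 2 ± 3i.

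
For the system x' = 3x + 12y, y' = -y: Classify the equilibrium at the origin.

saddle

A = [[3,12],[0,-1]]; det(A-λI) = λ^2 - 2λ - 3.
λ = -1, 3: opposite signs.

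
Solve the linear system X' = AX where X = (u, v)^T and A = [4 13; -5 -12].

u(t) = 3c_1e^(-4t)sin(t) + 2c_1e^(-4t)cos(t) + 2c_2e^(-4t)sin(t) - 3c_2e^(-4t)cos(t), v(t) = -2c_1e^(-4t)sin(t) - c_1e^(-4t)cos(t) - c_2e^(-4t)sin(t) + 2c_2e^(-4t)cos(t)

Coefficient matrix A = [[4, 13], [-5, -12]].
Characteristic polynomial det(A - λI) = λ^2 + 8λ + 17 = 0.
Eigenvalues λ = -4 ± i (complex conjugate pair).
For λ=-4+i: an eigenvector is (2,-1) - i(3,-2) = (2 - 3i, -1 + 2i).
A real fundamental pair from Re and Im of e^((-4+i)t)v: X_1 = e^(-4t)(cos(t)·(2,-1) + sin(t)·(3,-2)), X_2 = e^(-4t)(sin(t)·(2,-1) - cos(t)·(3,-2)).
General solution: c_1X_1 + c_2X_2.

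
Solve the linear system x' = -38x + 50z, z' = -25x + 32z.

x(t) = 3c_1e^(-3t)sin(5t) + c_1e^(-3t)cos(5t) + c_2e^(-3t)sin(5t) - 3c_2e^(-3t)cos(5t), z(t) = 2c_1e^(-3t)sin(5t) + c_1e^(-3t)cos(5t) + c_2e^(-3t)sin(5t) - 2c_2e^(-3t)cos(5t)

Coefficient matrix A = [[-38, 50], [-25, 32]].
Characteristic polynomial det(A - λI) = λ^2 + 6λ + 34 = 0.
Eigenvalues λ = -3 ± 5i (complex conjugate pair).
For λ=-3+5i: an eigenvector is (1,1) - i(3,2) = (1 - 3i, 1 - 2i).
A real fundamental pair from Re and Im of e^((-3+5i)t)v: X_1 = e^(-3t)(cos(5t)·(1,1) + sin(5t)·(3,2)), X_2 = e^(-3t)(sin(5t)·(1,1) - cos(5t)·(3,2)).
General solution: c_1X_1 + c_2X_2.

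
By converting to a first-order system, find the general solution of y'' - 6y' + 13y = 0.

Let x_1 = y, x_2 = y'. Then x_1' = x_2 and x_2' = -13x_1 + 6x_2.
A = [[0,1],[-13,6]]; det(A-λI) = λ^2 - 6λ + 13.
Eigenvalues λ = 3 ± 2i.

y(t) = C_1e^(3t)cos(2t) + C_2e^(3t)sin(2t)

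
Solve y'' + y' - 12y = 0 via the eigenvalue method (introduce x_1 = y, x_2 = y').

y(t) = c_1e^(-4t) + c_2e^(3t)

Let x_1 = y, x_2 = y'. Then x_1' = x_2 and x_2' = 12x_1 - x_2.
A = [[0,1],[12,-1]]; det(A-λI) = λ^2 + λ - 12.
Eigenvalues λ = -4, 3 with eigenvectors (1,-4), (1,3).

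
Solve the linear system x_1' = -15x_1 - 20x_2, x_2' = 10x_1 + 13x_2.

x_1(t) = 3c_1e^(-t)sin(2t) + c_1e^(-t)cos(2t) + c_2e^(-t)sin(2t) - 3c_2e^(-t)cos(2t), x_2(t) = -2c_1e^(-t)sin(2t) - c_1e^(-t)cos(2t) - c_2e^(-t)sin(2t) + 2c_2e^(-t)cos(2t)

Coefficient matrix A = [[-15, -20], [10, 13]].
Characteristic polynomial det(A - λI) = λ^2 + 2λ + 5 = 0.
Eigenvalues λ = -1 ± 2i (complex conjugate pair).
For λ=-1+2i: an eigenvector is (1,-1) - i(3,-2) = (1 - 3i, -1 + 2i).
A real fundamental pair from Re and Im of e^((-1+2i)t)v: X_1 = e^(-t)(cos(2t)·(1,-1) + sin(2t)·(3,-2)), X_2 = e^(-t)(sin(2t)·(1,-1) - cos(2t)·(3,-2)).
General solution: c_1X_1 + c_2X_2.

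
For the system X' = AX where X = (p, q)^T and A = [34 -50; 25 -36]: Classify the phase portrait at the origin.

A = [[34,-50],[25,-36]]; det(A-λI) = λ^2 + 2λ + 26.
λ = -1 ± 5i: negative real part.

stable spiral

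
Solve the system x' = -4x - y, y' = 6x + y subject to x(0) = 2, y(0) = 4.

x(t) = -8e^(-t) + 10e^(-2t), y(t) = 24e^(-t) - 20e^(-2t)

Coefficient matrix A = [[-4, -1], [6, 1]].
Characteristic polynomial det(A - λI) = λ^2 + 3λ + 2 = 0.
Eigenvalues λ = -1, -2.
For λ=-1: (A-λI) row 1 is [-3, -1], so an eigenvector is (-1, 3).
For λ=-2: (A-λI) row 1 is [-2, -1], so an eigenvector is (1, -2).
General solution: C_1e^(-t)(-1,3) + C_2e^(-2t)(1,-2).
Applying x(0)=2, y(0)=4 gives C_1=8, C_2=10.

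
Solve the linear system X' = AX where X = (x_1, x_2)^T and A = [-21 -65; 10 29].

Coefficient matrix A = [[-21, -65], [10, 29]].
Characteristic polynomial det(A - λI) = λ^2 - 8λ + 41 = 0.
Eigenvalues λ = 4 ± 5i (complex conjugate pair).
For λ=4+5i: an eigenvector is (2,-1) - i(3,-1) = (2 - 3i, -1 + i).
A real fundamental pair from Re and Im of e^((4+5i)t)v: X_1 = e^(4t)(cos(5t)·(2,-1) + sin(5t)·(3,-1)), X_2 = e^(4t)(sin(5t)·(2,-1) - cos(5t)·(3,-1)).
General solution: c_1X_1 + c_2X_2.

x_1(t) = 3c_1e^(4t)sin(5t) + 2c_1e^(4t)cos(5t) + 2c_2e^(4t)sin(5t) - 3c_2e^(4t)cos(5t), x_2(t) = -c_1e^(4t)sin(5t) - c_1e^(4t)cos(5t) - c_2e^(4t)sin(5t) + c_2e^(4t)cos(5t)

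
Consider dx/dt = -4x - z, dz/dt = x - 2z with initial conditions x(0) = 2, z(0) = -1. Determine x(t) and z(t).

x(t) = -te^(-3t) + 2e^(-3t), z(t) = te^(-3t) - e^(-3t)

Coefficient matrix A = [[-4, -1], [1, -2]].
Characteristic polynomial det(A - λI) = λ^2 + 6λ + 9 = 0.
Single eigenvalue λ = -3 with algebraic multiplicity 2.
Eigenvector v = (1,-1); generalized eigenvector w with (A-λI)w=v is (-3,2).
General solution: e^(-3t)[C_1·v + C_2·(t·v + w)].
Applying x(0)=2, z(0)=-1 gives C_1=-1, C_2=-1.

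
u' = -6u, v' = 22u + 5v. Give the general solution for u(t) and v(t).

Coefficient matrix A = [[-6, 0], [22, 5]].
Characteristic polynomial det(A - λI) = λ^2 + λ - 30 = 0.
Eigenvalues λ = 5, -6.
For λ=5: (A-λI) row 1 is [-11, 0], so an eigenvector is (0, 1).
For λ=-6: (A-λI) row 2 is [22, 11], so an eigenvector is (-1, 2).
General solution: c_1e^(5t)(0,1) + c_2e^(-6t)(-1,2).

u(t) = -c_2e^(-6t), v(t) = c_1e^(5t) + 2c_2e^(-6t)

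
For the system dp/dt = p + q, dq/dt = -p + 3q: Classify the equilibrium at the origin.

A = [[1,1],[-1,3]]; det(A-λI) = λ^2 - 4λ + 4.
repeated λ = 2 with a single eigenvector.

unstable improper node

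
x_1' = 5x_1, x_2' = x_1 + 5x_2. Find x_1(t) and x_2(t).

x_1(t) = c_2e^(5t), x_2(t) = c_1e^(5t) + c_2te^(5t) - 2c_2e^(5t)

Coefficient matrix A = [[5, 0], [1, 5]].
Characteristic polynomial det(A - λI) = λ^2 - 10λ + 25 = 0.
Single eigenvalue λ = 5 with algebraic multiplicity 2.
Eigenvector v = (0,1); generalized eigenvector w with (A-λI)w=v is (1,-2).
General solution: e^(5t)[c_1·v + c_2·(t·v + w)].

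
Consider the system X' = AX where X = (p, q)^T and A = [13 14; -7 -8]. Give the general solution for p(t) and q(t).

Coefficient matrix A = [[13, 14], [-7, -8]].
Characteristic polynomial det(A - λI) = λ^2 - 5λ - 6 = 0.
Eigenvalues λ = 6, -1.
For λ=6: (A-λI) row 1 is [7, 14], so an eigenvector is (-2, 1).
For λ=-1: (A-λI) row 1 is [14, 14], so an eigenvector is (1, -1).
General solution: C_1e^(6t)(-2,1) + C_2e^(-t)(1,-1).

p(t) = -2C_1e^(6t) + C_2e^(-t), q(t) = C_1e^(6t) - C_2e^(-t)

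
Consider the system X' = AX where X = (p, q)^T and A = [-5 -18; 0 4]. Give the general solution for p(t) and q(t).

Coefficient matrix A = [[-5, -18], [0, 4]].
Characteristic polynomial det(A - λI) = λ^2 + λ - 20 = 0.
Eigenvalues λ = -5, 4.
For λ=-5: (A-λI) row 1 is [0, -18], so an eigenvector is (1, 0).
For λ=4: (A-λI) row 1 is [-9, -18], so an eigenvector is (2, -1).
General solution: K_1e^(-5t)(1,0) + K_2e^(4t)(2,-1).

p(t) = K_1e^(-5t) + 2K_2e^(4t), q(t) = -K_2e^(4t)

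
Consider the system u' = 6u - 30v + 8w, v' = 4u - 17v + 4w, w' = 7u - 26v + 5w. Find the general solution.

Coefficient matrix A = [[6, -30, 8], [4, -17, 4], [7, -26, 5]].
det(A - λI) = 0 gives eigenvalues λ = -2, -1, -3.
For λ=-2: eigenvector (1,0,-1).
For λ=-1: eigenvector (2,1,2).
For λ=-3: eigenvector (-4,-2,-3).
General solution: C_1e^(-2t)(1,0,-1) + C_2e^(-t)(2,1,2) + C_3e^(-3t)(-4,-2,-3).

u(t) = C_1e^(-2t) + 2C_2e^(-t) - 4C_3e^(-3t), v(t) = C_2e^(-t) - 2C_3e^(-3t), w(t) = -C_1e^(-2t) + 2C_2e^(-t) - 3C_3e^(-3t)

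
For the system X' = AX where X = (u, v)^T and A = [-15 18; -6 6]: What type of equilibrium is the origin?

A = [[-15,18],[-6,6]]; det(A-λI) = λ^2 + 9λ + 18.
λ = -3, -6: both negative.

stable node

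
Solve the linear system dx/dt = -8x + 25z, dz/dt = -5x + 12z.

Coefficient matrix A = [[-8, 25], [-5, 12]].
Characteristic polynomial det(A - λI) = λ^2 - 4λ + 29 = 0.
Eigenvalues λ = 2 ± 5i (complex conjugate pair).
For λ=2+5i: an eigenvector is (1,0) - i(-2,-1) = (1 + 2i, 0 + i).
A real fundamental pair from Re and Im of e^((2+5i)t)v: X_1 = e^(2t)(cos(5t)·(1,0) + sin(5t)·(-2,-1)), X_2 = e^(2t)(sin(5t)·(1,0) - cos(5t)·(-2,-1)).
General solution: C_1X_1 + C_2X_2.

x(t) = -2C_1e^(2t)sin(5t) + C_1e^(2t)cos(5t) + C_2e^(2t)sin(5t) + 2C_2e^(2t)cos(5t), z(t) = -C_1e^(2t)sin(5t) + C_2e^(2t)cos(5t)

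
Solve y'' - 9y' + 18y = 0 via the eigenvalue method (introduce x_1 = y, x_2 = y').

Let x_1 = y, x_2 = y'. Then x_1' = x_2 and x_2' = -18x_1 + 9x_2.
A = [[0,1],[-18,9]]; det(A-λI) = λ^2 - 9λ + 18.
Eigenvalues λ = 3, 6 with eigenvectors (1,3), (1,6).

y(t) = c_1e^(3t) + c_2e^(6t)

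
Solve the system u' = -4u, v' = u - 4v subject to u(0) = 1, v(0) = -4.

Coefficient matrix A = [[-4, 0], [1, -4]].
Characteristic polynomial det(A - λI) = λ^2 + 8λ + 16 = 0.
Single eigenvalue λ = -4 with algebraic multiplicity 2.
Eigenvector v = (0,-1); generalized eigenvector w with (A-λI)w=v is (-1,3).
General solution: e^(-4t)[C_1·v + C_2·(t·v + w)].
Applying u(0)=1, v(0)=-4 gives C_1=1, C_2=-1.

u(t) = e^(-4t), v(t) = te^(-4t) - 4e^(-4t)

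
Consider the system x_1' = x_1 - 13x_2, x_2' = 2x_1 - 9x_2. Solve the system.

Coefficient matrix A = [[1, -13], [2, -9]].
Characteristic polynomial det(A - λI) = λ^2 + 8λ + 17 = 0.
Eigenvalues λ = -4 ± i (complex conjugate pair).
For λ=-4+i: an eigenvector is (-3,-1) - i(-2,-1) = (-3 + 2i, -1 + i).
A real fundamental pair from Re and Im of e^((-4+i)t)v: X_1 = e^(-4t)(cos(t)·(-3,-1) + sin(t)·(-2,-1)), X_2 = e^(-4t)(sin(t)·(-3,-1) - cos(t)·(-2,-1)).
General solution: K_1X_1 + K_2X_2.

x_1(t) = -2K_1e^(-4t)sin(t) - 3K_1e^(-4t)cos(t) - 3K_2e^(-4t)sin(t) + 2K_2e^(-4t)cos(t), x_2(t) = -K_1e^(-4t)sin(t) - K_1e^(-4t)cos(t) - K_2e^(-4t)sin(t) + K_2e^(-4t)cos(t)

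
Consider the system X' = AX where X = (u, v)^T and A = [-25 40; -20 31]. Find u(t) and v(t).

u(t) = -3C_1e^(3t)sin(4t) - C_1e^(3t)cos(4t) - C_2e^(3t)sin(4t) + 3C_2e^(3t)cos(4t), v(t) = -2C_1e^(3t)sin(4t) - C_1e^(3t)cos(4t) - C_2e^(3t)sin(4t) + 2C_2e^(3t)cos(4t)

Coefficient matrix A = [[-25, 40], [-20, 31]].
Characteristic polynomial det(A - λI) = λ^2 - 6λ + 25 = 0.
Eigenvalues λ = 3 ± 4i (complex conjugate pair).
For λ=3+4i: an eigenvector is (-1,-1) - i(-3,-2) = (-1 + 3i, -1 + 2i).
A real fundamental pair from Re and Im of e^((3+4i)t)v: X_1 = e^(3t)(cos(4t)·(-1,-1) + sin(4t)·(-3,-2)), X_2 = e^(3t)(sin(4t)·(-1,-1) - cos(4t)·(-3,-2)).
General solution: C_1X_1 + C_2X_2.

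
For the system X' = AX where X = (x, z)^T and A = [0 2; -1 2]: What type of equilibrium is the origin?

unstable spiral

A = [[0,2],[-1,2]]; det(A-λI) = λ^2 - 2λ + 2.
λ = 1 ± i: positive real part.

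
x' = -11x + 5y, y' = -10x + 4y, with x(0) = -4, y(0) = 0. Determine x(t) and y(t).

x(t) = 4e^(-t) - 8e^(-6t), y(t) = 8e^(-t) - 8e^(-6t)

Coefficient matrix A = [[-11, 5], [-10, 4]].
Characteristic polynomial det(A - λI) = λ^2 + 7λ + 6 = 0.
Eigenvalues λ = -1, -6.
For λ=-1: (A-λI) row 1 is [-10, 5], so an eigenvector is (-1, -2).
For λ=-6: (A-λI) row 1 is [-5, 5], so an eigenvector is (-1, -1).
General solution: C_1e^(-t)(-1,-2) + C_2e^(-6t)(-1,-1).
Applying x(0)=-4, y(0)=0 gives C_1=-4, C_2=8.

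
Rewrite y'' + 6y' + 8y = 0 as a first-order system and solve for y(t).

Let x_1 = y, x_2 = y'. Then x_1' = x_2 and x_2' = -8x_1 - 6x_2.
A = [[0,1],[-8,-6]]; det(A-λI) = λ^2 + 6λ + 8.
Eigenvalues λ = -4, -2 with eigenvectors (1,-4), (1,-2).

y(t) = C_1e^(-4t) + C_2e^(-2t)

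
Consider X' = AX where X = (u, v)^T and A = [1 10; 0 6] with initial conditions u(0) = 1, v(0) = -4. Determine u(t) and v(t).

u(t) = -8e^(6t) + 9e^(t), v(t) = -4e^(6t)

Coefficient matrix A = [[1, 10], [0, 6]].
Characteristic polynomial det(A - λI) = λ^2 - 7λ + 6 = 0.
Eigenvalues λ = 6, 1.
For λ=6: (A-λI) row 1 is [-5, 10], so an eigenvector is (2, 1).
For λ=1: (A-λI) row 1 is [0, 10], so an eigenvector is (1, 0).
General solution: C_1e^(6t)(2,1) + C_2e^(t)(1,0).
Applying u(0)=1, v(0)=-4 gives C_1=-4, C_2=9.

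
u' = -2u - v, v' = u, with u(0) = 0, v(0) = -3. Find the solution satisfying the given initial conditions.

u(t) = 3te^(-t), v(t) = -3te^(-t) - 3e^(-t)

Coefficient matrix A = [[-2, -1], [1, 0]].
Characteristic polynomial det(A - λI) = λ^2 + 2λ + 1 = 0.
Single eigenvalue λ = -1 with algebraic multiplicity 2.
Eigenvector v = (-1,1); generalized eigenvector w with (A-λI)w=v is (3,-2).
General solution: e^(-t)[K_1·v + K_2·(t·v + w)].
Applying u(0)=0, v(0)=-3 gives K_1=-9, K_2=-3.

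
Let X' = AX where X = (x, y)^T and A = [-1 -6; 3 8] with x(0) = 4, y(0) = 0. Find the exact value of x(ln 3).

-900

A = [[-1,-6],[3,8]]; eigenvalues λ = 5, 2.
Eigenvectors: (-1,1) for λ=5, (-2,1) for λ=2.
From the initial condition, c_1 = 4, c_2 = -4.
x(ln 3) = (4)(3^5)(-1) + (-4)(3^2)(-2) = -900.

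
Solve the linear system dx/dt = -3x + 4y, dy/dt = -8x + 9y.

Coefficient matrix A = [[-3, 4], [-8, 9]].
Characteristic polynomial det(A - λI) = λ^2 - 6λ + 5 = 0.
Eigenvalues λ = 1, 5.
For λ=1: (A-λI) row 1 is [-4, 4], so an eigenvector is (1, 1).
For λ=5: (A-λI) row 1 is [-8, 4], so an eigenvector is (1, 2).
General solution: c_1e^(t)(1,1) + c_2e^(5t)(1,2).

x(t) = c_1e^(t) + c_2e^(5t), y(t) = c_1e^(t) + 2c_2e^(5t)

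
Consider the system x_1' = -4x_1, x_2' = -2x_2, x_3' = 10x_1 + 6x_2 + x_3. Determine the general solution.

x_1(t) = c_1e^(-4t), x_2(t) = c_2e^(-2t), x_3(t) = -2c_1e^(-4t) - 2c_2e^(-2t) + c_3e^(t)

Coefficient matrix A = [[-4, 0, 0], [0, -2, 0], [10, 6, 1]].
det(A - λI) = 0 gives eigenvalues λ = -4, -2, 1.
For λ=-4: eigenvector (1,0,-2).
For λ=-2: eigenvector (0,1,-2).
For λ=1: eigenvector (0,0,1).
General solution: c_1e^(-4t)(1,0,-2) + c_2e^(-2t)(0,1,-2) + c_3e^(t)(0,0,1).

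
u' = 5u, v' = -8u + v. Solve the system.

u(t) = -K_1e^(5t), v(t) = 2K_1e^(5t) - K_2e^(t)

Coefficient matrix A = [[5, 0], [-8, 1]].
Characteristic polynomial det(A - λI) = λ^2 - 6λ + 5 = 0.
Eigenvalues λ = 5, 1.
For λ=5: (A-λI) row 2 is [-8, -4], so an eigenvector is (-1, 2).
For λ=1: (A-λI) row 1 is [4, 0], so an eigenvector is (0, -1).
General solution: K_1e^(5t)(-1,2) + K_2e^(t)(0,-1).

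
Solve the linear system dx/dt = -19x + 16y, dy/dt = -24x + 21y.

x(t) = -K_1e^(-3t) - 2K_2e^(5t), y(t) = -K_1e^(-3t) - 3K_2e^(5t)

Coefficient matrix A = [[-19, 16], [-24, 21]].
Characteristic polynomial det(A - λI) = λ^2 - 2λ - 15 = 0.
Eigenvalues λ = -3, 5.
For λ=-3: (A-λI) row 1 is [-16, 16], so an eigenvector is (-1, -1).
For λ=5: (A-λI) row 1 is [-24, 16], so an eigenvector is (-2, -3).
General solution: K_1e^(-3t)(-1,-1) + K_2e^(5t)(-2,-3).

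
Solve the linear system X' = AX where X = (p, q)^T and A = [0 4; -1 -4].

p(t) = 2K_1e^(-2t) + 2K_2te^(-2t) + 3K_2e^(-2t), q(t) = -K_1e^(-2t) - K_2te^(-2t) - K_2e^(-2t)

Coefficient matrix A = [[0, 4], [-1, -4]].
Characteristic polynomial det(A - λI) = λ^2 + 4λ + 4 = 0.
Single eigenvalue λ = -2 with algebraic multiplicity 2.
Eigenvector v = (2,-1); generalized eigenvector w with (A-λI)w=v is (3,-1).
General solution: e^(-2t)[K_1·v + K_2·(t·v + w)].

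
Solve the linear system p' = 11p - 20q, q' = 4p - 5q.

p(t) = -C_1e^(3t)sin(4t) + 2C_1e^(3t)cos(4t) + 2C_2e^(3t)sin(4t) + C_2e^(3t)cos(4t), q(t) = C_1e^(3t)cos(4t) + C_2e^(3t)sin(4t)

Coefficient matrix A = [[11, -20], [4, -5]].
Characteristic polynomial det(A - λI) = λ^2 - 6λ + 25 = 0.
Eigenvalues λ = 3 ± 4i (complex conjugate pair).
For λ=3+4i: an eigenvector is (2,1) - i(-1,0) = (2 + i, 1).
A real fundamental pair from Re and Im of e^((3+4i)t)v: X_1 = e^(3t)(cos(4t)·(2,1) + sin(4t)·(-1,0)), X_2 = e^(3t)(sin(4t)·(2,1) - cos(4t)·(-1,0)).
General solution: C_1X_1 + C_2X_2.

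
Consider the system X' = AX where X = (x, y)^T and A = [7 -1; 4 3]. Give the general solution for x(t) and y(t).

Coefficient matrix A = [[7, -1], [4, 3]].
Characteristic polynomial det(A - λI) = λ^2 - 10λ + 25 = 0.
Single eigenvalue λ = 5 with algebraic multiplicity 2.
Eigenvector v = (1,2); generalized eigenvector w with (A-λI)w=v is (0,-1).
General solution: e^(5t)[c_1·v + c_2·(t·v + w)].

x(t) = c_1e^(5t) + c_2te^(5t), y(t) = 2c_1e^(5t) + 2c_2te^(5t) - c_2e^(5t)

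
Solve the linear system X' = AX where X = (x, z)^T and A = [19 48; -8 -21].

x(t) = 2K_1e^(-5t) + 3K_2e^(3t), z(t) = -K_1e^(-5t) - K_2e^(3t)

Coefficient matrix A = [[19, 48], [-8, -21]].
Characteristic polynomial det(A - λI) = λ^2 + 2λ - 15 = 0.
Eigenvalues λ = -5, 3.
For λ=-5: (A-λI) row 1 is [24, 48], so an eigenvector is (2, -1).
For λ=3: (A-λI) row 1 is [16, 48], so an eigenvector is (3, -1).
General solution: K_1e^(-5t)(2,-1) + K_2e^(3t)(3,-1).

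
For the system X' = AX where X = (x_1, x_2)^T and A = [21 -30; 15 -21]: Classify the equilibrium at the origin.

A = [[21,-30],[15,-21]]; det(A-λI) = λ^2 + 9.
λ = 0 ± 3i: zero real part.

center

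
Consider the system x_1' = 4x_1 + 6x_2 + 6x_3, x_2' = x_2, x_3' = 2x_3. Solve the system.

Coefficient matrix A = [[4, 6, 6], [0, 1, 0], [0, 0, 2]].
det(A - λI) = 0 gives eigenvalues λ = 1, 4, 2.
For λ=1: eigenvector (-2,1,0).
For λ=4: eigenvector (1,0,0).
For λ=2: eigenvector (-3,0,1).
General solution: C_1e^(t)(-2,1,0) + C_2e^(4t)(1,0,0) + C_3e^(2t)(-3,0,1).

x_1(t) = -2C_1e^(t) + C_2e^(4t) - 3C_3e^(2t), x_2(t) = C_1e^(t), x_3(t) = C_3e^(2t)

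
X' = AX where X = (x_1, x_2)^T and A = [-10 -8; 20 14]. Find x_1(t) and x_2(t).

x_1(t) = -c_1e^(2t)sin(4t) + c_1e^(2t)cos(4t) + c_2e^(2t)sin(4t) + c_2e^(2t)cos(4t), x_2(t) = 2c_1e^(2t)sin(4t) - c_1e^(2t)cos(4t) - c_2e^(2t)sin(4t) - 2c_2e^(2t)cos(4t)

Coefficient matrix A = [[-10, -8], [20, 14]].
Characteristic polynomial det(A - λI) = λ^2 - 4λ + 20 = 0.
Eigenvalues λ = 2 ± 4i (complex conjugate pair).
For λ=2+4i: an eigenvector is (1,-1) - i(-1,2) = (1 + i, -1 - 2i).
A real fundamental pair from Re and Im of e^((2+4i)t)v: X_1 = e^(2t)(cos(4t)·(1,-1) + sin(4t)·(-1,2)), X_2 = e^(2t)(sin(4t)·(1,-1) - cos(4t)·(-1,2)).
General solution: c_1X_1 + c_2X_2.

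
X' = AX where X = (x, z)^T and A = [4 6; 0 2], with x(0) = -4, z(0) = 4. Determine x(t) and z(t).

x(t) = 8e^(4t) - 12e^(2t), z(t) = 4e^(2t)

Coefficient matrix A = [[4, 6], [0, 2]].
Characteristic polynomial det(A - λI) = λ^2 - 6λ + 8 = 0.
Eigenvalues λ = 4, 2.
For λ=4: (A-λI) row 1 is [0, 6], so an eigenvector is (1, 0).
For λ=2: (A-λI) row 1 is [2, 6], so an eigenvector is (3, -1).
General solution: C_1e^(4t)(1,0) + C_2e^(2t)(3,-1).
Applying x(0)=-4, z(0)=4 gives C_1=8, C_2=-4.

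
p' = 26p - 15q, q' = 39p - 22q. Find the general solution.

p(t) = K_1e^(2t)sin(3t) + 2K_1e^(2t)cos(3t) + 2K_2e^(2t)sin(3t) - K_2e^(2t)cos(3t), q(t) = 2K_1e^(2t)sin(3t) + 3K_1e^(2t)cos(3t) + 3K_2e^(2t)sin(3t) - 2K_2e^(2t)cos(3t)

Coefficient matrix A = [[26, -15], [39, -22]].
Characteristic polynomial det(A - λI) = λ^2 - 4λ + 13 = 0.
Eigenvalues λ = 2 ± 3i (complex conjugate pair).
For λ=2+3i: an eigenvector is (2,3) - i(1,2) = (2 - i, 3 - 2i).
A real fundamental pair from Re and Im of e^((2+3i)t)v: X_1 = e^(2t)(cos(3t)·(2,3) + sin(3t)·(1,2)), X_2 = e^(2t)(sin(3t)·(2,3) - cos(3t)·(1,2)).
General solution: K_1X_1 + K_2X_2.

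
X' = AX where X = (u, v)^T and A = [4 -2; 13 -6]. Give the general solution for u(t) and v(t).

u(t) = -c_1e^(-t)sin(t) - c_1e^(-t)cos(t) - c_2e^(-t)sin(t) + c_2e^(-t)cos(t), v(t) = -3c_1e^(-t)sin(t) - 2c_1e^(-t)cos(t) - 2c_2e^(-t)sin(t) + 3c_2e^(-t)cos(t)

Coefficient matrix A = [[4, -2], [13, -6]].
Characteristic polynomial det(A - λI) = λ^2 + 2λ + 2 = 0.
Eigenvalues λ = -1 ± i (complex conjugate pair).
For λ=-1+i: an eigenvector is (-1,-2) - i(-1,-3) = (-1 + i, -2 + 3i).
A real fundamental pair from Re and Im of e^((-1+i)t)v: X_1 = e^(-t)(cos(t)·(-1,-2) + sin(t)·(-1,-3)), X_2 = e^(-t)(sin(t)·(-1,-2) - cos(t)·(-1,-3)).
General solution: c_1X_1 + c_2X_2.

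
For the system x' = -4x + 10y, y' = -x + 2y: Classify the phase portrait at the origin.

A = [[-4,10],[-1,2]]; det(A-λI) = λ^2 + 2λ + 2.
λ = -1 ± i: negative real part.

stable spiral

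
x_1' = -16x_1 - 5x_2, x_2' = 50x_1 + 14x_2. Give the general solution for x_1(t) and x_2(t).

x_1(t) = -K_1e^(-t)sin(5t) + K_2e^(-t)cos(5t), x_2(t) = 3K_1e^(-t)sin(5t) + K_1e^(-t)cos(5t) + K_2e^(-t)sin(5t) - 3K_2e^(-t)cos(5t)

Coefficient matrix A = [[-16, -5], [50, 14]].
Characteristic polynomial det(A - λI) = λ^2 + 2λ + 26 = 0.
Eigenvalues λ = -1 ± 5i (complex conjugate pair).
For λ=-1+5i: an eigenvector is (0,1) - i(-1,3) = (0 + i, 1 - 3i).
A real fundamental pair from Re and Im of e^((-1+5i)t)v: X_1 = e^(-t)(cos(5t)·(0,1) + sin(5t)·(-1,3)), X_2 = e^(-t)(sin(5t)·(0,1) - cos(5t)·(-1,3)).
General solution: K_1X_1 + K_2X_2.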